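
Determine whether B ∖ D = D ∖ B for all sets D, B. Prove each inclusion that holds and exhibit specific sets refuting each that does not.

(⊆) This inclusion fails. Take D = ∅, B = {1}; then 1 ∈ B ∖ D but 1 ∉ D ∖ B.

(⊇) This inclusion fails. Take D = {1}, B = ∅; then 1 ∈ D ∖ B but 1 ∉ B ∖ D.

Neither inclusion holds.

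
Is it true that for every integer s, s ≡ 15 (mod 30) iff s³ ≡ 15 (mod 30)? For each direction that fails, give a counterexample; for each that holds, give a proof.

(←) Suppose s³ ≡ 15 (mod 30). The only residue r in {0, …, 29} with r³ ≡ 15 (mod 30) is r = 15, so s ≡ 15 (mod 30).

(→) Suppose s ≡ 15 (mod 30). Write s = 30j + 15. Then (30j + 15)³ = 27000j³ + 40500j² + 20250j + 3375 = 30(900j³ + 1350j² + 675j + 112) + 15, so s³ ≡ 15 (mod 30).

Both implications hold.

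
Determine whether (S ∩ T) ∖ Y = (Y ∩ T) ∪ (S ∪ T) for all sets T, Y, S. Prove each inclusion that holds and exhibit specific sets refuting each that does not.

Forward inclusion. Let x ∈ (S ∩ T) ∖ Y. Then x ∈ T ∩ S and x ∉ Y, from which x ∈ (Y ∩ T) ∪ (S ∪ T).

Reverse inclusion. This inclusion fails. Take T = {1}, Y = ∅, S = ∅; then 1 ∈ (Y ∩ T) ∪ (S ∪ T) but 1 ∉ (S ∩ T) ∖ Y.

The sets are not equal: only the forward inclusion holds.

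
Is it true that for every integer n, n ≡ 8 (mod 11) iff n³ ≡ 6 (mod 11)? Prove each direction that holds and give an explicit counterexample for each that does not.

(⟹) Suppose n ≡ 8 (mod 11). Write n = 11j + 8. Then (11j + 8)³ = 1331j³ + 2904j² + 2112j + 512 = 11(121j³ + 264j² + 192j + 46) + 6, so n³ ≡ 6 (mod 11).

(⟸) Conversely, suppose n³ ≡ 6 (mod 11). The only residue r in {0, …, 10} with r³ ≡ 6 (mod 11) is r = 8, so n ≡ 8 (mod 11).

The biconditional holds.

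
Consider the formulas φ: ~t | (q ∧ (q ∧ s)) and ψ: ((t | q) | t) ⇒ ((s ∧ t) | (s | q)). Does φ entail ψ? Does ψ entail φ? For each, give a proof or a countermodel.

Only the forward implication holds.

Converse. This fails. Under t = T, s = T, q = F, the left side is false but the right side is true.

Forward direction. Assume the antecedent. If t is true, the antecedent forces (t = T, s = T, q = T), and the consequent holds there. If t is false, the consequent reduces to true regardless of the other variables. Either way the consequent holds.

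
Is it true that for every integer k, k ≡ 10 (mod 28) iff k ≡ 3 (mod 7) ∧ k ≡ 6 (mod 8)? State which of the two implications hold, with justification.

Forward direction. This fails: k = 10 gives 10 ≡ 10 (mod 28) but 10 ≡ 2 (mod 8), so the conjunction on the right does not hold.

Converse. If k ≡ 3 (mod 7) and k ≡ 6 (mod 8), then by the Chinese remainder theorem k ≡ 38 (mod 56). Since 38 ≡ 10 (mod 28) and 28 ∣ 56, we get k ≡ 10 (mod 28).

Only the reverse direction holds.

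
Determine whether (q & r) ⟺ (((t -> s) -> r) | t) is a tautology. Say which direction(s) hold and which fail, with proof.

Forward direction. Assume the antecedent. If s is true, the antecedent forces (q = T, s = T, t = F, r = T) or (q = T, s = T, t = T, r = T), and ((t -> s) -> r) | t holds there. If s is false, the antecedent forces (q = T, s = F, t = F, r = T) or (q = T, s = F, t = T, r = T), and ((t -> s) -> r) | t holds there. Either way ((t -> s) -> r) | t holds.

Converse. This fails. Under q = F, s = F, t = T, r = F, the left side is false but the right side is true.

Only the forward implication holds.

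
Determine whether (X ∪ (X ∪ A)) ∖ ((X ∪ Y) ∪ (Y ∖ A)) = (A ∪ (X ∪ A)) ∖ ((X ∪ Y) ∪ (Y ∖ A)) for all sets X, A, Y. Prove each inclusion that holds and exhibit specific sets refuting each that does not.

(⊆) Let x ∈ (X ∪ (X ∪ A)) ∖ ((X ∪ Y) ∪ (Y ∖ A)). Then x ∈ A and x ∉ X, Y, from which x ∈ (A ∪ (X ∪ A)) ∖ ((X ∪ Y) ∪ (Y ∖ A)).

(⊇) Let x ∈ (A ∪ (X ∪ A)) ∖ ((X ∪ Y) ∪ (Y ∖ A)). Then x ∈ A and x ∉ X, Y, from which x ∈ (X ∪ (X ∪ A)) ∖ ((X ∪ Y) ∪ (Y ∖ A)).

Both inclusions hold; the sets are equal.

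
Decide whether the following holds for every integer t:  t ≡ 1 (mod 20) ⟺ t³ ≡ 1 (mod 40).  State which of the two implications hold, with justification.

(→) This fails: take t = 21. Then 21 ≡ 1 (mod 20), but 21³ = 9261 ≡ 21 (mod 40), not 1.

(←) Conversely, the residues r modulo 40 with r³ ≡ 1 (mod 40) are exactly {1}, and each is ≡ 1 (mod 20).

The forward direction fails; the converse holds.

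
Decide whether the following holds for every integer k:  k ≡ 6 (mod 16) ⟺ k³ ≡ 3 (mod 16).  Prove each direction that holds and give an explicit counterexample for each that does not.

Neither implication holds.

[⇒] This fails: take k = 6. Then 6 ≡ 6 (mod 16), but 6³ = 216 ≡ 8 (mod 16), not 3.

[⇐] This fails: take k = 11. Then 11³ = 1331 ≡ 3 (mod 16), yet 11 ≡ 11 (mod 16), not 6.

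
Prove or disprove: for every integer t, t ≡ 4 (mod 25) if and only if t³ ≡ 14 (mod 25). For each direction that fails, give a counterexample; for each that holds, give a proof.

Both directions hold; the statement is true.

(←) Suppose t³ ≡ 14 (mod 25). The only residue r in {0, …, 24} with r³ ≡ 14 (mod 25) is r = 4, so t ≡ 4 (mod 25).

(→) Suppose t ≡ 4 (mod 25). Write t = 25j + 4. Then (25j + 4)³ = 15625j³ + 7500j² + 1200j + 64 = 25(625j³ + 300j² + 48j + 2) + 14, so t³ ≡ 14 (mod 25).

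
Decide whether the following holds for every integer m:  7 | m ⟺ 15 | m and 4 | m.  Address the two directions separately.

(⇒) fails and (⇐) fails.

(→) This fails: take m = 7. Certainly 7 ∣ 7, but 15 ∤ 7.

(←) This fails: take m = 60. Both 15 ∣ 60 and 4 ∣ 60, yet 60 is not a multiple of 7 (since 60 = 8·7 + 4), so 7 ∤ 60.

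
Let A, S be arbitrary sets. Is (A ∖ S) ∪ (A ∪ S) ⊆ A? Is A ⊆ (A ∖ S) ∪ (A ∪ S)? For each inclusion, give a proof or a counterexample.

(⊆) fails; (⊇) holds.

(⟹) This inclusion fails. Take A = ∅, S = {1}; then 1 ∈ (A ∖ S) ∪ (A ∪ S) but 1 ∉ A.

(⟸) Let x ∈ A. Then either x ∈ A and x ∉ S; or x ∈ A ∩ S. In each case x ∈ (A ∖ S) ∪ (A ∪ S), so A ⊆ (A ∖ S) ∪ (A ∪ S).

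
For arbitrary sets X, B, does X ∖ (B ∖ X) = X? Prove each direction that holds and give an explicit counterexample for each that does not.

The two sets are equal.

(⟹) Let x ∈ X ∖ (B ∖ X). Then either x ∈ X and x ∉ B; or x ∈ X ∩ B. In each case x ∈ X, so X ∖ (B ∖ X) ⊆ X.

(⟸) Let x ∈ X. Then either x ∈ X and x ∉ B; or x ∈ X ∩ B. In each case x ∈ X ∖ (B ∖ X), so X ⊆ X ∖ (B ∖ X).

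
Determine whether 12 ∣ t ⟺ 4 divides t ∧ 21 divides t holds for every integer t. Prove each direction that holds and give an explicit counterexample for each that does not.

The forward direction fails; the converse holds.

(⟸) Suppose 4 ∣ t and 21 ∣ t. Any common multiple of 4 and 21 is a multiple of their lcm; here gcd(4, 21) = 1, so lcm(4, 21) = 4·21 = 84, so 84 ∣ t. Since 12 ∣ 84, it follows that 12 ∣ t.

(⟹) This fails: take t = 12. Certainly 12 ∣ 12, but 21 ∤ 12.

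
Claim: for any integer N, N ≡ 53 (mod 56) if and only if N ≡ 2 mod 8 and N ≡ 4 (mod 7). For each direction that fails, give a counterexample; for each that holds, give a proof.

(⇒) This fails: N = 53 gives 53 ≡ 53 (mod 56) but 53 ≡ 5 (mod 8), so the conjunction on the right does not hold.

(⇐) This fails: N = 18 satisfies both congruences on the right (18 ≡ 2 mod 8 and 18 ≡ 4 mod 7) yet 18 ≡ 18 (mod 56), not 53.

Both directions fail.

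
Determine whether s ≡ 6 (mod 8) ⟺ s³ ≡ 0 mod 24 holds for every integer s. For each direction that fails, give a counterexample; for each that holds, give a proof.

(⇒) fails and (⇐) fails.

(⟹) This fails: take s = 14. Then 14 ≡ 6 (mod 8), but 14³ = 2744 ≡ 8 (mod 24), not 0.

(⟸) This fails: take s = 0. Then 0³ = 0 ≡ 0 (mod 24), yet 0 ≡ 0 (mod 8), not 6.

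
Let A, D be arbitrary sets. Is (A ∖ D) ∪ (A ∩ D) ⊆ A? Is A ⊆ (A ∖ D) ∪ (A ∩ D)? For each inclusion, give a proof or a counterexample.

(⟸) Let x ∈ A. Then either x ∈ A and x ∉ D; or x ∈ A ∩ D. In each case x ∈ (A ∖ D) ∪ (A ∩ D), so A ⊆ (A ∖ D) ∪ (A ∩ D).

(⟹) Let x ∈ (A ∖ D) ∪ (A ∩ D). Then either x ∈ A and x ∉ D; or x ∈ A ∩ D. In each case x ∈ A, so (A ∖ D) ∪ (A ∩ D) ⊆ A.

Both inclusions hold.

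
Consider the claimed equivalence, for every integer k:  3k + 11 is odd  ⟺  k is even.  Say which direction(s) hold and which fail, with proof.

Both implications hold.

(←) Suppose k is even; write k = 2j. Then 3k + 11 = 3·(2j) + 11 = 2·3j + 11, which is odd.

(→) Suppose 3k + 11 is odd. Since 3 is odd, 3k and k have the same parity, so 3k + 11 ≡ k + 11 (mod 2). As 11 is odd, 3k + 11 is odd exactly when k is even. Thus k is even.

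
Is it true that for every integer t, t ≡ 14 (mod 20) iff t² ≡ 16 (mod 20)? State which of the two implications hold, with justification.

[⇒] Suppose t ≡ 14 (mod 20). Write t = 20j + 14. Then (20j + 14)² = 400j² + 560j + 196 = 20(20j² + 28j + 9) + 16, so t² ≡ 16 (mod 20).

[⇐] This fails: take t = 4. Then 4² = 16 ≡ 16 (mod 20), yet 4 ≡ 4 (mod 20), not 14.

Only the forward direction holds.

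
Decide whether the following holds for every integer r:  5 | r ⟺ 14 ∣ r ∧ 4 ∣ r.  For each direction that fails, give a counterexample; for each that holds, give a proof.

Neither direction holds.

(⇒) This fails: take r = 5. Certainly 5 ∣ 5, but 14 ∤ 5.

(⇐) This fails: take r = 28. Both 14 ∣ 28 and 4 ∣ 28, yet 28 is not a multiple of 5 (since 28 = 5·5 + 3), so 5 ∤ 28.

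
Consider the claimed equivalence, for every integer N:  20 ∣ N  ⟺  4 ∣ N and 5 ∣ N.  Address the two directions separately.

Equivalent; both directions hold.

Forward direction. If 20 ∣ N, write N = 20q. Since 20 = 5·4, N = 4·(5q), so 4 ∣ N; and since 20 = 4·5, N = 5·(4q), so 5 ∣ N.

Converse. Suppose 4 ∣ N and 5 ∣ N. Any common multiple of 4 and 5 is a multiple of their lcm; here gcd(4, 5) = 1, so lcm(4, 5) = 4·5 = 20, so 20 ∣ N.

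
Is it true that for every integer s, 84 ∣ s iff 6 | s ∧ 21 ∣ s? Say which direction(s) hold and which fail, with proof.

Only the forward direction holds.

(→) If 84 ∣ s, write s = 84q. Since 84 = 14·6, s = 6·(14q), so 6 ∣ s; and since 84 = 4·21, s = 21·(4q), so 21 ∣ s.

(←) This fails: take s = 42. Both 6 ∣ 42 and 21 ∣ 42, yet 42 is not a multiple of 84 (since 42 = 0·84 + 42), so 84 ∤ 42.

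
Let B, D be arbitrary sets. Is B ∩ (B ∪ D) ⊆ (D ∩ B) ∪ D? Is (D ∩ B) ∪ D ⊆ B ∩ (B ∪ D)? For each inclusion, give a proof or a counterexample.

Neither inclusion holds.

Forward inclusion. This inclusion fails. Take B = {1}, D = ∅; then 1 ∈ B ∩ (B ∪ D) but 1 ∉ (D ∩ B) ∪ D.

Reverse inclusion. This inclusion fails. Take B = ∅, D = {1}; then 1 ∈ (D ∩ B) ∪ D but 1 ∉ B ∩ (B ∪ D).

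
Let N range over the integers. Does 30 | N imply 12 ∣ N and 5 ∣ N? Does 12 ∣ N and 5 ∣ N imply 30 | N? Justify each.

Only the converse holds.

(⟹) This fails: take N = 30. Certainly 30 ∣ 30, but 12 ∤ 30.

(⟸) Suppose 12 ∣ N and 5 ∣ N. Any common multiple of 12 and 5 is a multiple of their lcm; here gcd(12, 5) = 1, so lcm(12, 5) = 12·5 = 60, so 60 ∣ N. Since 30 ∣ 60, it follows that 30 ∣ N.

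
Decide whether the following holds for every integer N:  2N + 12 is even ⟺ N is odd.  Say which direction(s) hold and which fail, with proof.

Only the converse holds.

[⇒] This fails: take N = 4. Then 2N + 12 = 20, which is even, yet N = 4 is even, not odd.

[⇐] Suppose N is odd. Since 2 is even, 2N is even for every N, so 2N + 12 has the same parity as 12, which is even. Hence 2N + 12 is even.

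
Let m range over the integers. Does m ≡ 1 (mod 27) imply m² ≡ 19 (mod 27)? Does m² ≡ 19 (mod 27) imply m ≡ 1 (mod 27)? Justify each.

(⇒) fails and (⇐) fails.

Forward direction. This fails: take m = 1. Then 1 ≡ 1 (mod 27), but 1² = 1 ≡ 1 (mod 27), not 19.

Converse. This fails: take m = 10. Then 10² = 100 ≡ 19 (mod 27), yet 10 ≡ 10 (mod 27), not 1.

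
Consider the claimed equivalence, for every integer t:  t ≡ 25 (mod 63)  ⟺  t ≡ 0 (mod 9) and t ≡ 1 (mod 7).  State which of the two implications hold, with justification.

Neither implication holds.

Forward direction. This fails: t = 25 gives 25 ≡ 25 (mod 63) but 25 ≡ 7 (mod 9), so the conjunction on the right does not hold.

Converse. This fails: t = 36 satisfies both congruences on the right (36 ≡ 0 mod 9 and 36 ≡ 1 mod 7) yet 36 ≡ 36 (mod 63), not 25.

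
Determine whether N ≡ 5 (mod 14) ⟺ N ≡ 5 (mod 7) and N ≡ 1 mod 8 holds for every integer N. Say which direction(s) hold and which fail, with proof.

Only the converse holds.

(⇒) This fails: N = 19 gives 19 ≡ 5 (mod 14) but 19 ≡ 3 (mod 8), so the conjunction on the right does not hold.

(⇐) Conversely, if N ≡ 5 (mod 7) and N ≡ 1 (mod 8), then by the Chinese remainder theorem N ≡ 33 (mod 56). Since 33 ≡ 5 (mod 14) and 14 ∣ 56, we get N ≡ 5 (mod 14).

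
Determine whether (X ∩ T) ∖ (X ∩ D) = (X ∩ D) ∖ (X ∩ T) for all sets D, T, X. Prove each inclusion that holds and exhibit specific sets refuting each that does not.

Forward inclusion. This inclusion fails. Take D = ∅, T = {1}, X = {1}; then 1 ∈ (X ∩ T) ∖ (X ∩ D) but 1 ∉ (X ∩ D) ∖ (X ∩ T).

Reverse inclusion. This inclusion fails. Take D = {1}, T = ∅, X = {1}; then 1 ∈ (X ∩ D) ∖ (X ∩ T) but 1 ∉ (X ∩ T) ∖ (X ∩ D).

(⊆) fails and (⊇) fails.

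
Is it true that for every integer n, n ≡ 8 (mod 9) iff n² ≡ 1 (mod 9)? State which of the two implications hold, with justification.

[⇒] Suppose n ≡ 8 (mod 9). Write n = 9j + 8. Then (9j + 8)² = 81j² + 144j + 64 = 9(9j² + 16j + 7) + 1, so n² ≡ 1 (mod 9).

[⇐] This fails: take n = 1. Then 1² = 1 ≡ 1 (mod 9), yet 1 ≡ 1 (mod 9), not 8.

Not equivalent: only (⇒) holds.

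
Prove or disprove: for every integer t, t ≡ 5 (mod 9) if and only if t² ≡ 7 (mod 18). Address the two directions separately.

Both directions fail.

(→) This fails: take t = 14. Then 14 ≡ 5 (mod 9), but 14² = 196 ≡ 16 (mod 18), not 7.

(←) This fails: take t = 13. Then 13² = 169 ≡ 7 (mod 18), yet 13 ≡ 4 (mod 9), not 5.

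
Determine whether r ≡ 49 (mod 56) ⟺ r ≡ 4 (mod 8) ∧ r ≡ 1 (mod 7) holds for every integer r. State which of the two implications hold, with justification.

(⇒) This fails: r = 49 gives 49 ≡ 49 (mod 56) but 49 ≡ 1 (mod 8), so the conjunction on the right does not hold.

(⇐) This fails: r = 36 satisfies both congruences on the right (36 ≡ 4 mod 8 and 36 ≡ 1 mod 7) yet 36 ≡ 36 (mod 56), not 49.

Neither direction holds.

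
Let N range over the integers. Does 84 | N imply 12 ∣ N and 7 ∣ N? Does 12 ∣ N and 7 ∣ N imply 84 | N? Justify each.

Converse. Suppose 12 ∣ N and 7 ∣ N. Any common multiple of 12 and 7 is a multiple of their lcm; here gcd(12, 7) = 1, so lcm(12, 7) = 12·7 = 84, so 84 ∣ N.

Forward direction. If 84 ∣ N, write N = 84q. Since 84 = 7·12, N = 12·(7q), so 12 ∣ N; and since 84 = 12·7, N = 7·(12q), so 7 ∣ N.

The biconditional holds.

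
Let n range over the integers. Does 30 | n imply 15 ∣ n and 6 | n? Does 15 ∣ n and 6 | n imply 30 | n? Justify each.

Both directions hold.

(⟸) Suppose 15 ∣ n and 6 ∣ n. Any common multiple of 15 and 6 is a multiple of their lcm; here lcm(15, 6) = 15·6/gcd(15, 6) = 90/3 = 30, so 30 ∣ n.

(⟹) If 30 ∣ n, write n = 30q. Since 30 = 2·15, n = 15·(2q), so 15 ∣ n; and since 30 = 5·6, n = 6·(5q), so 6 ∣ n.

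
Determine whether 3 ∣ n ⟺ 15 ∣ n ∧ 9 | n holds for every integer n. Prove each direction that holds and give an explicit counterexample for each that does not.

Not equivalent: only (⇐) holds.

(←) Suppose 15 ∣ n and 9 ∣ n. Any common multiple of 15 and 9 is a multiple of their lcm; here lcm(15, 9) = 15·9/gcd(15, 9) = 135/3 = 45, so 45 ∣ n. Since 3 ∣ 45, it follows that 3 ∣ n.

(→) This fails: take n = 3. Certainly 3 ∣ 3, but 15 ∤ 3.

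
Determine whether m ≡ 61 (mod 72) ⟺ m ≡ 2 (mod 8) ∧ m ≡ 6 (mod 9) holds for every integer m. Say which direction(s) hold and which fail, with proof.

Forward direction. This fails: m = 61 gives 61 ≡ 61 (mod 72) but 61 ≡ 5 (mod 8), so the conjunction on the right does not hold.

Converse. This fails: m = 42 satisfies both congruences on the right (42 ≡ 2 mod 8 and 42 ≡ 6 mod 9) yet 42 ≡ 42 (mod 72), not 61.

Both directions fail.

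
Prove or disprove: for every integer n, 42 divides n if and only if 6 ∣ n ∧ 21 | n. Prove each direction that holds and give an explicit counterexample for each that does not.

(→) If 42 ∣ n, write n = 42q. Since 42 = 7·6, n = 6·(7q), so 6 ∣ n; and since 42 = 2·21, n = 21·(2q), so 21 ∣ n.

(←) Suppose 6 ∣ n and 21 ∣ n. Any common multiple of 6 and 21 is a multiple of their lcm; here lcm(6, 21) = 6·21/gcd(6, 21) = 126/3 = 42, so 42 ∣ n.

Both directions hold; the statement is true.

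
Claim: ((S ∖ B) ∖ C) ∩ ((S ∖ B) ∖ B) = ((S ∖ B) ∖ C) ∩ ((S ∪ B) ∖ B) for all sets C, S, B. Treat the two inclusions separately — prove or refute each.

(⊇) Let x ∈ ((S ∖ B) ∖ C) ∩ ((S ∪ B) ∖ B). Then x ∈ S and x ∉ C, B, from which x ∈ ((S ∖ B) ∖ C) ∩ ((S ∖ B) ∖ B).

(⊆) Let x ∈ ((S ∖ B) ∖ C) ∩ ((S ∖ B) ∖ B). Then x ∈ S and x ∉ C, B, from which x ∈ ((S ∖ B) ∖ C) ∩ ((S ∪ B) ∖ B).

The two sets are equal.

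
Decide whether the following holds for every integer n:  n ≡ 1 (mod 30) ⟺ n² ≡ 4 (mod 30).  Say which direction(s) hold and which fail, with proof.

(⟹) This fails: take n = 1. Then 1 ≡ 1 (mod 30), but 1² = 1 ≡ 1 (mod 30), not 4.

(⟸) This fails: take n = 2. Then 2² = 4 ≡ 4 (mod 30), yet 2 ≡ 2 (mod 30), not 1.

Neither direction holds.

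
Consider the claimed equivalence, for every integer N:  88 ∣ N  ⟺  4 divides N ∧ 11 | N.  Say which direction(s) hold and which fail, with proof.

(⟸) This fails: take N = 44. Both 4 ∣ 44 and 11 ∣ 44, yet 44 is not a multiple of 88 (since 44 = 0·88 + 44), so 88 ∤ 44.

(⟹) If 88 ∣ N, write N = 88q. Since 88 = 22·4, N = 4·(22q), so 4 ∣ N; and since 88 = 8·11, N = 11·(8q), so 11 ∣ N.

Not equivalent: only (⇒) holds.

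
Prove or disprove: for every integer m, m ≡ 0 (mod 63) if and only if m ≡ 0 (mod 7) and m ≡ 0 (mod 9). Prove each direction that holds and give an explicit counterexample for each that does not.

Forward direction. Suppose m ≡ 0 (mod 63); write m = 63j + 0. Since 7 ∣ 63, reducing mod 7 gives m ≡ 0 (mod 7); since 9 ∣ 63, reducing mod 9 gives m ≡ 0 (mod 9).

Converse. If m ≡ 0 (mod 7) and m ≡ 0 (mod 9), then by the Chinese remainder theorem m ≡ 0 (mod 63). This is exactly m ≡ 0 (mod 63).

The biconditional holds.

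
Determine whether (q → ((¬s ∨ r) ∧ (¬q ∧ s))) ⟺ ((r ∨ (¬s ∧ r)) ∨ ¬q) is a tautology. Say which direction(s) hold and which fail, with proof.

(→) Assume the antecedent. If r is true, (r ∨ (¬s ∧ r)) ∨ ¬q reduces to true regardless of the other variables. If r is false, the antecedent forces (r = F, q = F, s = F) or (r = F, q = F, s = T), and (r ∨ (¬s ∧ r)) ∨ ¬q holds there. Either way (r ∨ (¬s ∧ r)) ∨ ¬q holds.

(←) This fails. Under r = T, q = T, s = F, the left side is false but the right side is true.

Only the forward direction holds.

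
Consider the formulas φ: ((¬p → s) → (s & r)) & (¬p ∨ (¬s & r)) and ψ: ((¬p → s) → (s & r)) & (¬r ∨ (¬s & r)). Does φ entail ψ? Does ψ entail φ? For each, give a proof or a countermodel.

(→) This fails. Under s = T, p = F, r = T, the left side is true but the right side is false.

(←) Assume the antecedent. If s is true, the antecedent cannot hold. If s is false, the antecedent forces (s = F, p = F, r = F) or (s = F, p = F, r = T), and the consequent holds there. Either way the consequent holds.

Not equivalent: only (⇐) holds.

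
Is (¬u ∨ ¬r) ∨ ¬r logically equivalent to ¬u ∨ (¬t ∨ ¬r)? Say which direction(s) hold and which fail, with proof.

(⇒) holds; (⇐) fails.

[⇒] Assume the antecedent. If r is true, the antecedent forces (t = F, r = T, u = F) or (t = T, r = T, u = F), and ¬u ∨ (¬t ∨ ¬r) holds there. If r is false, ¬u ∨ (¬t ∨ ¬r) reduces to true regardless of the other variables. Either way ¬u ∨ (¬t ∨ ¬r) holds.

[⇐] This fails. Under t = F, r = T, u = T, the left side is false but the right side is true.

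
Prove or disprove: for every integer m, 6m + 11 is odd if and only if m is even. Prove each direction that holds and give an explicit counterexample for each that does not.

(⇒) fails; (⇐) holds.

[⇐] Suppose m is even. Since 6 is even, 6m is even for every m, so 6m + 11 has the same parity as 11, which is odd. Hence 6m + 11 is odd.

[⇒] This fails: take m = 7. Then 6m + 11 = 53, which is odd, yet m = 7 is odd, not even.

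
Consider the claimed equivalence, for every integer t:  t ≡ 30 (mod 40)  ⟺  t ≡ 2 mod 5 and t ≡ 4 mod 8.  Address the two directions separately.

[⇒] This fails: t = 30 gives 30 ≡ 30 (mod 40) but 30 ≡ 0 (mod 5), so the conjunction on the right does not hold.

[⇐] This fails: t = 12 satisfies both congruences on the right (12 ≡ 2 mod 5 and 12 ≡ 4 mod 8) yet 12 ≡ 12 (mod 40), not 30.

(⇒) fails and (⇐) fails.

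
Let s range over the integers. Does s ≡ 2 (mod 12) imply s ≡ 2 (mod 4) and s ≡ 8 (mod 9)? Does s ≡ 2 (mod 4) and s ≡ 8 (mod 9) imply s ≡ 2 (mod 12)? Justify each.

Only the converse holds.

Forward direction. This fails: s = 2 gives 2 ≡ 2 (mod 12) but 2 ≡ 2 (mod 9), so the conjunction on the right does not hold.

Converse. If s ≡ 2 (mod 4) and s ≡ 8 (mod 9), then by the Chinese remainder theorem s ≡ 26 (mod 36). Since 26 ≡ 2 (mod 12) and 12 ∣ 36, we get s ≡ 2 (mod 12).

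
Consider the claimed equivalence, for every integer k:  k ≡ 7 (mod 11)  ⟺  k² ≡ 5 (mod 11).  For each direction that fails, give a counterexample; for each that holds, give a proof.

Forward direction. Suppose k ≡ 7 (mod 11). Write k = 11j + 7. Then (11j + 7)² = 121j² + 154j + 49 = 11(11j² + 14j + 4) + 5, so k² ≡ 5 (mod 11).

Converse. This fails: take k = 4. Then 4² = 16 ≡ 5 (mod 11), yet 4 ≡ 4 (mod 11), not 7.

Only the forward implication holds.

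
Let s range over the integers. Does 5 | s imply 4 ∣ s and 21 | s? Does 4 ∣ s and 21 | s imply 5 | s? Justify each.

Neither direction holds.

[⇒] This fails: take s = 5. Certainly 5 ∣ 5, but 4 ∤ 5.

[⇐] This fails: take s = 84. Both 4 ∣ 84 and 21 ∣ 84, yet 84 is not a multiple of 5 (since 84 = 16·5 + 4), so 5 ∤ 84.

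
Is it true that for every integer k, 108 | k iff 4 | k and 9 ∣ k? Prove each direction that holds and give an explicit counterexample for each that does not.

(⇒) holds; (⇐) fails.

(⇒) If 108 ∣ k, write k = 108q. Since 108 = 27·4, k = 4·(27q), so 4 ∣ k; and since 108 = 12·9, k = 9·(12q), so 9 ∣ k.

(⇐) This fails: take k = 36. Both 4 ∣ 36 and 9 ∣ 36, yet 36 is not a multiple of 108 (since 36 = 0·108 + 36), so 108 ∤ 36.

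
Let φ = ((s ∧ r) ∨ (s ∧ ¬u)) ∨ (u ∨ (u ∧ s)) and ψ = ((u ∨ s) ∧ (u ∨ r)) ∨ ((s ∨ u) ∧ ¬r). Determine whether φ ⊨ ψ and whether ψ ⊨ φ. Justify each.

(⟹) Assume the antecedent. If u is true, the consequent reduces to true regardless of the other variables. If u is false, the antecedent forces (u = F, r = F, s = T) or (u = F, r = T, s = T), and the consequent holds there. Either way the consequent holds.

(⟸) Assume the antecedent. If u is true, the consequent reduces to true regardless of the other variables. If u is false, the antecedent forces (u = F, r = F, s = T) or (u = F, r = T, s = T), and the consequent holds there. Either way the consequent holds.

The biconditional holds.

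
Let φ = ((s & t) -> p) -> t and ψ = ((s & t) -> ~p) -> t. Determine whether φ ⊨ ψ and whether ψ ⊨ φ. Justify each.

Both directions hold.

[⇒] Assume the antecedent. If t is true, ((s & t) -> ~p) -> t reduces to true regardless of the other variables. If t is false, the antecedent cannot hold. Either way ((s & t) -> ~p) -> t holds.

[⇐] Assume the antecedent. If t is true, ((s & t) -> p) -> t reduces to true regardless of the other variables. If t is false, the antecedent cannot hold. Either way ((s & t) -> p) -> t holds.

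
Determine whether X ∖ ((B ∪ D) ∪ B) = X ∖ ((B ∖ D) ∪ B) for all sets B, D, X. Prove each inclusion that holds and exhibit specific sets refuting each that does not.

Only the forward inclusion holds.

Forward inclusion. Let x ∈ X ∖ ((B ∪ D) ∪ B). Then x ∈ X and x ∉ B, D, from which x ∈ X ∖ ((B ∖ D) ∪ B).

Reverse inclusion. This inclusion fails. Take B = ∅, D = {1}, X = {1}; then 1 ∈ X ∖ ((B ∖ D) ∪ B) but 1 ∉ X ∖ ((B ∪ D) ∪ B).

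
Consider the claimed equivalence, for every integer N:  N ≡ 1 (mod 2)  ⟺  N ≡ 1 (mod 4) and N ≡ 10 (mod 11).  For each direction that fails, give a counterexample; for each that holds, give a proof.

The forward direction fails; the converse holds.

(⇒) This fails: N = 1 gives 1 ≡ 1 (mod 2) but 1 ≡ 1 (mod 11), so the conjunction on the right does not hold.

(⇐) Conversely, if N ≡ 1 (mod 4) and N ≡ 10 (mod 11), then by the Chinese remainder theorem N ≡ 21 (mod 44). Since 21 ≡ 1 (mod 2) and 2 ∣ 44, we get N ≡ 1 (mod 2).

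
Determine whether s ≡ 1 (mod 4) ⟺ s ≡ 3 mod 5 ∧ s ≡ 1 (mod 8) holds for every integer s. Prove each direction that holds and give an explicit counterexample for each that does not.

Converse. If s ≡ 3 (mod 5) and s ≡ 1 (mod 8), then by the Chinese remainder theorem s ≡ 33 (mod 40). Since 33 ≡ 1 (mod 4) and 4 ∣ 40, we get s ≡ 1 (mod 4).

Forward direction. This fails: s = 1 gives 1 ≡ 1 (mod 4) but 1 ≡ 1 (mod 5), so the conjunction on the right does not hold.

Only the reverse direction holds.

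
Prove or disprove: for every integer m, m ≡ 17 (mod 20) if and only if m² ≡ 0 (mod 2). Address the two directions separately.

(⇒) fails and (⇐) fails.

(⟹) This fails: take m = 17. Then 17 ≡ 17 (mod 20), but 17² = 289 ≡ 1 (mod 2), not 0.

(⟸) This fails: take m = 0. Then 0² = 0 ≡ 0 (mod 2), yet 0 ≡ 0 (mod 20), not 17.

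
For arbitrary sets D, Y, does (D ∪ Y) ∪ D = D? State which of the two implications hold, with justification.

(⊇) Let x ∈ D. Then either x ∈ D and x ∉ Y; or x ∈ D ∩ Y. In each case x ∈ (D ∪ Y) ∪ D, so D ⊆ (D ∪ Y) ∪ D.

(⊆) This inclusion fails. Take D = ∅, Y = {1}; then 1 ∈ (D ∪ Y) ∪ D but 1 ∉ D.

The sets are not equal: only the reverse inclusion holds.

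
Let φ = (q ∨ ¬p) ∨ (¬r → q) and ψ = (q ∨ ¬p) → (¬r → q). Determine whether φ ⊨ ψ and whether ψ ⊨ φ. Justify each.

Neither implication holds.

(→) This fails. Under p = F, r = F, q = F, the left side is true but the right side is false.

(←) This fails. Under p = T, r = F, q = F, the left side is false but the right side is true.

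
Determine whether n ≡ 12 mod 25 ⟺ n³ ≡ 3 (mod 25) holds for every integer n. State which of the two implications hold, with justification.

Both directions hold; the statement is true.

(⟹) Suppose n ≡ 12 mod 25. Write n = 25j + 12. Then (25j + 12)³ = 15625j³ + 22500j² + 10800j + 1728 = 25(625j³ + 900j² + 432j + 69) + 3, so n³ ≡ 3 (mod 25).

(⟸) Conversely, suppose n³ ≡ 3 (mod 25). The only residue r in {0, …, 24} with r³ ≡ 3 (mod 25) is r = 12, so n ≡ 12 (mod 25).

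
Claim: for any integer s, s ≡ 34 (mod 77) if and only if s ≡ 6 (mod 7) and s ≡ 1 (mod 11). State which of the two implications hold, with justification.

The biconditional holds.

[⇐] If s ≡ 6 (mod 7) and s ≡ 1 (mod 11), then by the Chinese remainder theorem s ≡ 34 (mod 77). This is exactly s ≡ 34 (mod 77).

[⇒] Suppose s ≡ 34 (mod 77); write s = 77j + 34. Since 7 ∣ 77, reducing mod 7 gives s ≡ 34 ≡ 6 (mod 7); since 11 ∣ 77, reducing mod 11 gives s ≡ 34 ≡ 1 (mod 11).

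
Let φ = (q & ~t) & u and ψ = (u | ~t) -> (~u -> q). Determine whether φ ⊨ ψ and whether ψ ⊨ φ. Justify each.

(⇒) holds; (⇐) fails.

(⇐) This fails. Under q = T, t = F, u = F, the left side is false but the right side is true.

(⇒) Assume the antecedent. If q is true, (u | ~t) -> (~u -> q) reduces to true regardless of the other variables. If q is false, the antecedent cannot hold. Either way (u | ~t) -> (~u -> q) holds.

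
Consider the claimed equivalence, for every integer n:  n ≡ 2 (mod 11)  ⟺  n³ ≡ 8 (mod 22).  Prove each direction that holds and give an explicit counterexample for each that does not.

(⟹) This fails: take n = 13. Then 13 ≡ 2 (mod 11), but 13³ = 2197 ≡ 19 (mod 22), not 8.

(⟸) Conversely, the residues r modulo 22 with r³ ≡ 8 (mod 22) are exactly {2}, and each is ≡ 2 (mod 11).

The forward direction fails; the converse holds.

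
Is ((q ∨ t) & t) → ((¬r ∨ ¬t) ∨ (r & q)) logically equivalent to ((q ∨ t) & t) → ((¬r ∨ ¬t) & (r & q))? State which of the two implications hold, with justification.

Only the reverse direction holds.

(→) This fails. Under r = F, q = F, t = T, the left side is true but the right side is false.

(←) Assume the antecedent. If r is true, the antecedent forces (r = T, q = F, t = F) or (r = T, q = T, t = F), and the consequent holds there. If r is false, the consequent reduces to true regardless of the other variables. Either way the consequent holds.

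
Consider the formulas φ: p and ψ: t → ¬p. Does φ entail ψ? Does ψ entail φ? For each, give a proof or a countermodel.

Forward direction. This fails. Under p = T, t = T, the left side is true but the right side is false.

Converse. This fails. Under p = F, t = F, the left side is false but the right side is true.

Neither direction holds.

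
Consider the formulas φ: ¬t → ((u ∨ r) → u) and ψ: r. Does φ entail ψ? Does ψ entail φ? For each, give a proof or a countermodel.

Both directions fail.

Forward direction. This fails. Under u = F, r = F, t = F, the left side is true but the right side is false.

Converse. This fails. Under u = F, r = T, t = F, the left side is false but the right side is true.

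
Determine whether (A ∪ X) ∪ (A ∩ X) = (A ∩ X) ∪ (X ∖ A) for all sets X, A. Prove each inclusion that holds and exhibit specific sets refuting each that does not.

Forward inclusion. This inclusion fails. Take X = ∅, A = {1}; then 1 ∈ (A ∪ X) ∪ (A ∩ X) but 1 ∉ (A ∩ X) ∪ (X ∖ A).

Reverse inclusion. Let x ∈ (A ∩ X) ∪ (X ∖ A). Then either x ∈ X and x ∉ A; or x ∈ X ∩ A. In each case x ∈ (A ∪ X) ∪ (A ∩ X), so (A ∩ X) ∪ (X ∖ A) ⊆ (A ∪ X) ∪ (A ∩ X).

The sets are not equal: only the reverse inclusion holds.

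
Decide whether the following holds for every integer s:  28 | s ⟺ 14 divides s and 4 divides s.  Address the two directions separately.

(⇐) Suppose 14 ∣ s and 4 ∣ s. Any common multiple of 14 and 4 is a multiple of their lcm; here lcm(14, 4) = 14·4/gcd(14, 4) = 56/2 = 28, so 28 ∣ s.

(⇒) If 28 ∣ s, write s = 28q. Since 28 = 2·14, s = 14·(2q), so 14 ∣ s; and since 28 = 7·4, s = 4·(7q), so 4 ∣ s.

Both implications hold.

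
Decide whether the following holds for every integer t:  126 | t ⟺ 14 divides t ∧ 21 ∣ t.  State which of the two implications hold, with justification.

(←) This fails: take t = 42. Both 14 ∣ 42 and 21 ∣ 42, yet 42 is not a multiple of 126 (since 42 = 0·126 + 42), so 126 ∤ 42.

(→) If 126 ∣ t, write t = 126q. Since 126 = 9·14, t = 14·(9q), so 14 ∣ t; and since 126 = 6·21, t = 21·(6q), so 21 ∣ t.

Not equivalent: only (⇒) holds.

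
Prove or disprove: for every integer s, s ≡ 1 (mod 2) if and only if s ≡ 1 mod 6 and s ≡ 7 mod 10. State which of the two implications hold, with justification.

[⇒] This fails: s = 1 gives 1 ≡ 1 (mod 2) but 1 ≡ 1 (mod 10), so the conjunction on the right does not hold.

[⇐] Conversely, if s ≡ 1 (mod 6) and s ≡ 7 (mod 10), then by the Chinese remainder theorem s ≡ 7 (mod 30). Since 7 ≡ 1 (mod 2) and 2 ∣ 30, we get s ≡ 1 (mod 2).

Not equivalent: only (⇐) holds.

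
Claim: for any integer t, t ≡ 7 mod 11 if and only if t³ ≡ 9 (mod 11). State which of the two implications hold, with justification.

Neither direction holds.

[⇒] This fails: take t = 7. Then 7 ≡ 7 (mod 11), but 7³ = 343 ≡ 2 (mod 11), not 9.

[⇐] This fails: take t = 4. Then 4³ = 64 ≡ 9 (mod 11), yet 4 ≡ 4 (mod 11), not 7.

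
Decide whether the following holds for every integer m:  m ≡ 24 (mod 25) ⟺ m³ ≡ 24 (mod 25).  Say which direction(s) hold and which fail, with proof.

Both implications hold.

Forward direction. Suppose m ≡ 24 (mod 25). Write m = 25j + 24. Then (25j + 24)³ = 15625j³ + 45000j² + 43200j + 13824 = 25(625j³ + 1800j² + 1728j + 552) + 24, so m³ ≡ 24 (mod 25).

Converse. Suppose m³ ≡ 24 (mod 25). The only residue r in {0, …, 24} with r³ ≡ 24 (mod 25) is r = 24, so m ≡ 24 (mod 25).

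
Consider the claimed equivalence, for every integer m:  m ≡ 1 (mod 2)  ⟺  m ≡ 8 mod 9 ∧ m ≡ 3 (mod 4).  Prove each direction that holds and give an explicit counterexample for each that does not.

Not equivalent: only (⇐) holds.

(⇒) This fails: m = 1 gives 1 ≡ 1 (mod 2) but 1 ≡ 1 (mod 9), so the conjunction on the right does not hold.

(⇐) Conversely, if m ≡ 8 (mod 9) and m ≡ 3 (mod 4), then by the Chinese remainder theorem m ≡ 35 (mod 36). Since 35 ≡ 1 (mod 2) and 2 ∣ 36, we get m ≡ 1 (mod 2).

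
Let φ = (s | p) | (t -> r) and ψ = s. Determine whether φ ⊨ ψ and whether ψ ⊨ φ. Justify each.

Not equivalent: only (⇐) holds.

Forward direction. This fails. Under s = F, t = F, p = F, r = F, the left side is true but the right side is false.

Converse. Assume the antecedent. If s is true, (s | p) | (t -> r) reduces to true regardless of the other variables. If s is false, the antecedent cannot hold. Either way (s | p) | (t -> r) holds.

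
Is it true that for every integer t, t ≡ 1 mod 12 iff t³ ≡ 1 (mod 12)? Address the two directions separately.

[⇒] Suppose t ≡ 1 mod 12. Write t = 12j + 1. Then (12j + 1)³ = 1728j³ + 432j² + 36j + 1 = 12(144j³ + 36j² + 3j) + 1, so t³ ≡ 1 (mod 12).

[⇐] Conversely, suppose t³ ≡ 1 (mod 12). The only residue r in {0, …, 11} with r³ ≡ 1 (mod 12) is r = 1, so t ≡ 1 (mod 12).

Equivalent; both directions hold.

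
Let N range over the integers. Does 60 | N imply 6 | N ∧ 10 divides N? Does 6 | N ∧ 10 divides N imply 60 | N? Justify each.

Only the forward implication holds.

(⟹) If 60 ∣ N, write N = 60q. Since 60 = 10·6, N = 6·(10q), so 6 ∣ N; and since 60 = 6·10, N = 10·(6q), so 10 ∣ N.

(⟸) This fails: take N = 30. Both 6 ∣ 30 and 10 ∣ 30, yet 30 is not a multiple of 60 (since 30 = 0·60 + 30), so 60 ∤ 30.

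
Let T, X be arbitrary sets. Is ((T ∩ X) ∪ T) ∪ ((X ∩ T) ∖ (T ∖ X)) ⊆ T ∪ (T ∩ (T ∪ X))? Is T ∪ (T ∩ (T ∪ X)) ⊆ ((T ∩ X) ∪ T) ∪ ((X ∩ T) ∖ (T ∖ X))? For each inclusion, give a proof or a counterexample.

Both inclusions hold.

Forward inclusion. Let x ∈ ((T ∩ X) ∪ T) ∪ ((X ∩ T) ∖ (T ∖ X)). Then either x ∈ T and x ∉ X; or x ∈ T ∩ X. In each case x ∈ T ∪ (T ∩ (T ∪ X)), so ((T ∩ X) ∪ T) ∪ ((X ∩ T) ∖ (T ∖ X)) ⊆ T ∪ (T ∩ (T ∪ X)).

Reverse inclusion. Let x ∈ T ∪ (T ∩ (T ∪ X)). Then either x ∈ T and x ∉ X; or x ∈ T ∩ X. In each case x ∈ ((T ∩ X) ∪ T) ∪ ((X ∩ T) ∖ (T ∖ X)), so T ∪ (T ∩ (T ∪ X)) ⊆ ((T ∩ X) ∪ T) ∪ ((X ∩ T) ∖ (T ∖ X)).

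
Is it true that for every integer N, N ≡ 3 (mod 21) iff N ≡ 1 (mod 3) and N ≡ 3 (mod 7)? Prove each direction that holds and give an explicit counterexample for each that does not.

Neither implication holds.

(→) This fails: N = 3 gives 3 ≡ 3 (mod 21) but 3 ≡ 0 (mod 3), so the conjunction on the right does not hold.

(←) This fails: N = 10 satisfies both congruences on the right (10 ≡ 1 mod 3 and 10 ≡ 3 mod 7) yet 10 ≡ 10 (mod 21), not 3.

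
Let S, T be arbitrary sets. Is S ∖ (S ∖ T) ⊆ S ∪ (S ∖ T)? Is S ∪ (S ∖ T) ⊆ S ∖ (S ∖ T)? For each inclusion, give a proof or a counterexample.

Forward inclusion. Let x ∈ S ∖ (S ∖ T). Then x ∈ S ∩ T, from which x ∈ S ∪ (S ∖ T).

Reverse inclusion. This inclusion fails. Take S = {1}, T = ∅; then 1 ∈ S ∪ (S ∖ T) but 1 ∉ S ∖ (S ∖ T).

Only the forward inclusion holds.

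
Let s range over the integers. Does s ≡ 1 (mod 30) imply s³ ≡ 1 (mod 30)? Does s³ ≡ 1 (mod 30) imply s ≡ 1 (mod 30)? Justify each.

Forward direction. Suppose s ≡ 1 (mod 30). Write s = 30j + 1. Then (30j + 1)³ = 27000j³ + 2700j² + 90j + 1 = 30(900j³ + 90j² + 3j) + 1, so s³ ≡ 1 (mod 30).

Converse. Suppose s³ ≡ 1 (mod 30). The only residue r in {0, …, 29} with r³ ≡ 1 (mod 30) is r = 1, so s ≡ 1 (mod 30).

Equivalent; both directions hold.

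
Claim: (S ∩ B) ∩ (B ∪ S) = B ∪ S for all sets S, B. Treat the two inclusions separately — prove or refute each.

(⊆) Let x ∈ (S ∩ B) ∩ (B ∪ S). Then x ∈ S ∩ B, from which x ∈ B ∪ S.

(⊇) This inclusion fails. Take S = {1}, B = ∅; then 1 ∈ B ∪ S but 1 ∉ (S ∩ B) ∩ (B ∪ S).

Only the forward inclusion holds.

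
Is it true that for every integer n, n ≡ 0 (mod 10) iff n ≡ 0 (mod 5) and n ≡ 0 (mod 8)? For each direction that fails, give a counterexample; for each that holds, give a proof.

The forward direction fails; the converse holds.

[⇒] This fails: n = 10 gives 10 ≡ 0 (mod 10) but 10 ≡ 2 (mod 8), so the conjunction on the right does not hold.

[⇐] Conversely, if n ≡ 0 (mod 5) and n ≡ 0 (mod 8), then by the Chinese remainder theorem n ≡ 0 (mod 40). Since 0 ≡ 0 (mod 10) and 10 ∣ 40, we get n ≡ 0 (mod 10).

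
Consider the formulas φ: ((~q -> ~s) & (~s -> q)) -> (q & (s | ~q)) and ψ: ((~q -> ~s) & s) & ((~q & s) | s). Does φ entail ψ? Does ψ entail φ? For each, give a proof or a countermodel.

Forward direction. This fails. Under s = F, q = F, the left side is true but the right side is false.

Converse. Assume the antecedent. If s is true, the consequent reduces to true regardless of the other variables. If s is false, the antecedent cannot hold. Either way the consequent holds.

Only the converse holds.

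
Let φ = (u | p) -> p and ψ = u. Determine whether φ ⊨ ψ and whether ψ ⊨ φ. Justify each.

(→) This fails. Under p = F, u = F, the left side is true but the right side is false.

(←) This fails. Under p = F, u = T, the left side is false but the right side is true.

Neither implication holds.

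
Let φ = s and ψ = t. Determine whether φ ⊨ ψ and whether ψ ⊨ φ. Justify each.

Both directions fail.

(⟹) This fails. Under s = T, t = F, the left side is true but the right side is false.

(⟸) This fails. Under s = F, t = T, the left side is false but the right side is true.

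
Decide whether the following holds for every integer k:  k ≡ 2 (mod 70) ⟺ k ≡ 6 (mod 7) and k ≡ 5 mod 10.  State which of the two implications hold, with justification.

Neither direction holds.

(⇒) This fails: k = 2 gives 2 ≡ 2 (mod 70) but 2 ≡ 2 (mod 7), so the conjunction on the right does not hold.

(⇐) This fails: k = 55 satisfies both congruences on the right (55 ≡ 6 mod 7 and 55 ≡ 5 mod 10) yet 55 ≡ 55 (mod 70), not 2.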